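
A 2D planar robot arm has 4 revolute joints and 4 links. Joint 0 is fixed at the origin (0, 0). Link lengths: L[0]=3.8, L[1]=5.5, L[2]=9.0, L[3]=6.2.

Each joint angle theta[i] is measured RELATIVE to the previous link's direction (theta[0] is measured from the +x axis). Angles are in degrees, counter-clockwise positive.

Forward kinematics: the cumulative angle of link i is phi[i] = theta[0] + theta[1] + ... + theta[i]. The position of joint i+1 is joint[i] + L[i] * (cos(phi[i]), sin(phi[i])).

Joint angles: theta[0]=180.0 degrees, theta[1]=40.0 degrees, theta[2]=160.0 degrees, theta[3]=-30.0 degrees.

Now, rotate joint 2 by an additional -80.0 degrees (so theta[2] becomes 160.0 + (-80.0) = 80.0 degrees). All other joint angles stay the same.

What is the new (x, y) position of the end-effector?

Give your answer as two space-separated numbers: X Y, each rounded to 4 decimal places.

joint[0] = (0.0000, 0.0000)  (base)
link 0: phi[0] = 180 = 180 deg
  cos(180 deg) = -1.0000, sin(180 deg) = 0.0000
  joint[1] = (0.0000, 0.0000) + 3.8 * (-1.0000, 0.0000) = (0.0000 + -3.8000, 0.0000 + 0.0000) = (-3.8000, 0.0000)
link 1: phi[1] = 180 + 40 = 220 deg
  cos(220 deg) = -0.7660, sin(220 deg) = -0.6428
  joint[2] = (-3.8000, 0.0000) + 5.5 * (-0.7660, -0.6428) = (-3.8000 + -4.2132, 0.0000 + -3.5353) = (-8.0132, -3.5353)
link 2: phi[2] = 180 + 40 + 80 = 300 deg
  cos(300 deg) = 0.5000, sin(300 deg) = -0.8660
  joint[3] = (-8.0132, -3.5353) + 9 * (0.5000, -0.8660) = (-8.0132 + 4.5000, -3.5353 + -7.7942) = (-3.5132, -11.3296)
link 3: phi[3] = 180 + 40 + 80 + -30 = 270 deg
  cos(270 deg) = -0.0000, sin(270 deg) = -1.0000
  joint[4] = (-3.5132, -11.3296) + 6.2 * (-0.0000, -1.0000) = (-3.5132 + -0.0000, -11.3296 + -6.2000) = (-3.5132, -17.5296)
End effector: (-3.5132, -17.5296)

Answer: -3.5132 -17.5296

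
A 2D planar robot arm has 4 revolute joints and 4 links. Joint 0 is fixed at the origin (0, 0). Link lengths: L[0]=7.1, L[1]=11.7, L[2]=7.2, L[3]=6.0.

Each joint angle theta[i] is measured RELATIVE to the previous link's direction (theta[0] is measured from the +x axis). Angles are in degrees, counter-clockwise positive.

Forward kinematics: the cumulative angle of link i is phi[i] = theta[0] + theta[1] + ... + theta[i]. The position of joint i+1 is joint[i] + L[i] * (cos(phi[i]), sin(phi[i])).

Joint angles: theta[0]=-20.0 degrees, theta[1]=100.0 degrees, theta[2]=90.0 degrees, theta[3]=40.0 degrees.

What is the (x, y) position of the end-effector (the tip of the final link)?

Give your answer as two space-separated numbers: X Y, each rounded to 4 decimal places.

joint[0] = (0.0000, 0.0000)  (base)
link 0: phi[0] = -20 = -20 deg
  cos(-20 deg) = 0.9397, sin(-20 deg) = -0.3420
  joint[1] = (0.0000, 0.0000) + 7.1 * (0.9397, -0.3420) = (0.0000 + 6.6718, 0.0000 + -2.4283) = (6.6718, -2.4283)
link 1: phi[1] = -20 + 100 = 80 deg
  cos(80 deg) = 0.1736, sin(80 deg) = 0.9848
  joint[2] = (6.6718, -2.4283) + 11.7 * (0.1736, 0.9848) = (6.6718 + 2.0317, -2.4283 + 11.5223) = (8.7035, 9.0939)
link 2: phi[2] = -20 + 100 + 90 = 170 deg
  cos(170 deg) = -0.9848, sin(170 deg) = 0.1736
  joint[3] = (8.7035, 9.0939) + 7.2 * (-0.9848, 0.1736) = (8.7035 + -7.0906, 9.0939 + 1.2503) = (1.6129, 10.3442)
link 3: phi[3] = -20 + 100 + 90 + 40 = 210 deg
  cos(210 deg) = -0.8660, sin(210 deg) = -0.5000
  joint[4] = (1.6129, 10.3442) + 6 * (-0.8660, -0.5000) = (1.6129 + -5.1962, 10.3442 + -3.0000) = (-3.5833, 7.3442)
End effector: (-3.5833, 7.3442)

Answer: -3.5833 7.3442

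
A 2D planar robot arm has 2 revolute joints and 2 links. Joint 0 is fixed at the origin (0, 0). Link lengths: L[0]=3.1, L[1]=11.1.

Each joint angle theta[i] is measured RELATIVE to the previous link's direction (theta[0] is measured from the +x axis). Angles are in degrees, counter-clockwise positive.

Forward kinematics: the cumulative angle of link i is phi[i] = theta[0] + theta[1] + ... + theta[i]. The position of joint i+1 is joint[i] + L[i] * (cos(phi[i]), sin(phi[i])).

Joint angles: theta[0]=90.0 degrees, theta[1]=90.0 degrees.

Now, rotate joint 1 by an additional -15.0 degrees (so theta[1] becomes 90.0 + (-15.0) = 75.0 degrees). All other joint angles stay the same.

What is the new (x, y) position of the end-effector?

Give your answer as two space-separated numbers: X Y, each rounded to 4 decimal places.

joint[0] = (0.0000, 0.0000)  (base)
link 0: phi[0] = 90 = 90 deg
  cos(90 deg) = 0.0000, sin(90 deg) = 1.0000
  joint[1] = (0.0000, 0.0000) + 3.1 * (0.0000, 1.0000) = (0.0000 + 0.0000, 0.0000 + 3.1000) = (0.0000, 3.1000)
link 1: phi[1] = 90 + 75 = 165 deg
  cos(165 deg) = -0.9659, sin(165 deg) = 0.2588
  joint[2] = (0.0000, 3.1000) + 11.1 * (-0.9659, 0.2588) = (0.0000 + -10.7218, 3.1000 + 2.8729) = (-10.7218, 5.9729)
End effector: (-10.7218, 5.9729)

Answer: -10.7218 5.9729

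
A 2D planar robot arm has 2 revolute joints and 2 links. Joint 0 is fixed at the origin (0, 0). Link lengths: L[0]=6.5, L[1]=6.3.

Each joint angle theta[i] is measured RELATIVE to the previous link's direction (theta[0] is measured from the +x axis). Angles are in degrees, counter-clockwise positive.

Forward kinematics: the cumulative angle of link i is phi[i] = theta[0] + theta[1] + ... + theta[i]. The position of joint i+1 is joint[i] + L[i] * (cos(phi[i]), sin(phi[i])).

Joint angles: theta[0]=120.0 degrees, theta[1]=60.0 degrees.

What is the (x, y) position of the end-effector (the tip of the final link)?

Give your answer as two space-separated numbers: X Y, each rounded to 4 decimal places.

Answer: -9.5500 5.6292

Derivation:
joint[0] = (0.0000, 0.0000)  (base)
link 0: phi[0] = 120 = 120 deg
  cos(120 deg) = -0.5000, sin(120 deg) = 0.8660
  joint[1] = (0.0000, 0.0000) + 6.5 * (-0.5000, 0.8660) = (0.0000 + -3.2500, 0.0000 + 5.6292) = (-3.2500, 5.6292)
link 1: phi[1] = 120 + 60 = 180 deg
  cos(180 deg) = -1.0000, sin(180 deg) = 0.0000
  joint[2] = (-3.2500, 5.6292) + 6.3 * (-1.0000, 0.0000) = (-3.2500 + -6.3000, 5.6292 + 0.0000) = (-9.5500, 5.6292)
End effector: (-9.5500, 5.6292)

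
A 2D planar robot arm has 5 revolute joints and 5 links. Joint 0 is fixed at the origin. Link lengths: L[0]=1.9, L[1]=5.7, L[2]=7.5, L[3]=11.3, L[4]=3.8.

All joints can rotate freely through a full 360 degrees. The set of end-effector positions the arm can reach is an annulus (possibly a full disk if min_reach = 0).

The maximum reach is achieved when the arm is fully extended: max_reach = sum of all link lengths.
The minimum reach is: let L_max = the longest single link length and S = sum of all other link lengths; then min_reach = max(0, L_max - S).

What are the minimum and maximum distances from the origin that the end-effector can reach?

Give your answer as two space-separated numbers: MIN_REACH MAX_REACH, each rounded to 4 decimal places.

Answer: 0.0000 30.2000

Derivation:
Link lengths: [1.9, 5.7, 7.5, 11.3, 3.8]
max_reach = 1.9 + 5.7 + 7.5 + 11.3 + 3.8 = 30.2
L_max = max([1.9, 5.7, 7.5, 11.3, 3.8]) = 11.3
S (sum of others) = 30.2 - 11.3 = 18.9
min_reach = max(0, 11.3 - 18.9) = max(0, -7.6) = 0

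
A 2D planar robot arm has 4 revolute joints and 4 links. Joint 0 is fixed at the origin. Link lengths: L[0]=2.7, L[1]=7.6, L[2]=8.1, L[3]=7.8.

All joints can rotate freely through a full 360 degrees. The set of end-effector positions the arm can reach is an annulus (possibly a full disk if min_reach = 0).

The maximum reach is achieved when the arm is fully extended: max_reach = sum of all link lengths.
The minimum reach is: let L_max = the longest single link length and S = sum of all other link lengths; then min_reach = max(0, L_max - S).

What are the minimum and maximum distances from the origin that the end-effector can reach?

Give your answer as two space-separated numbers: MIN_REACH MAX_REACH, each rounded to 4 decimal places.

Link lengths: [2.7, 7.6, 8.1, 7.8]
max_reach = 2.7 + 7.6 + 8.1 + 7.8 = 26.2
L_max = max([2.7, 7.6, 8.1, 7.8]) = 8.1
S (sum of others) = 26.2 - 8.1 = 18.1
min_reach = max(0, 8.1 - 18.1) = max(0, -10) = 0

Answer: 0.0000 26.2000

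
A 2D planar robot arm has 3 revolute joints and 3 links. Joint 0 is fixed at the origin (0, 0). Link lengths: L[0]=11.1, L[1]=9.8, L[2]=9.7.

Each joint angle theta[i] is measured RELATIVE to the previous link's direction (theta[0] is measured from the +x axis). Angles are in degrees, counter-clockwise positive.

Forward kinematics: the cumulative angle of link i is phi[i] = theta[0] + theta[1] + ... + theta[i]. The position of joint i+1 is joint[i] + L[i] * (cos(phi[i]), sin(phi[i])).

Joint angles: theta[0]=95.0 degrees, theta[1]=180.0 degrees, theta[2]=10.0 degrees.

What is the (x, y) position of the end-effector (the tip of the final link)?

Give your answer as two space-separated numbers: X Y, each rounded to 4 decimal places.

Answer: 2.3972 -8.0744

Derivation:
joint[0] = (0.0000, 0.0000)  (base)
link 0: phi[0] = 95 = 95 deg
  cos(95 deg) = -0.0872, sin(95 deg) = 0.9962
  joint[1] = (0.0000, 0.0000) + 11.1 * (-0.0872, 0.9962) = (0.0000 + -0.9674, 0.0000 + 11.0578) = (-0.9674, 11.0578)
link 1: phi[1] = 95 + 180 = 275 deg
  cos(275 deg) = 0.0872, sin(275 deg) = -0.9962
  joint[2] = (-0.9674, 11.0578) + 9.8 * (0.0872, -0.9962) = (-0.9674 + 0.8541, 11.0578 + -9.7627) = (-0.1133, 1.2951)
link 2: phi[2] = 95 + 180 + 10 = 285 deg
  cos(285 deg) = 0.2588, sin(285 deg) = -0.9659
  joint[3] = (-0.1133, 1.2951) + 9.7 * (0.2588, -0.9659) = (-0.1133 + 2.5105, 1.2951 + -9.3695) = (2.3972, -8.0744)
End effector: (2.3972, -8.0744)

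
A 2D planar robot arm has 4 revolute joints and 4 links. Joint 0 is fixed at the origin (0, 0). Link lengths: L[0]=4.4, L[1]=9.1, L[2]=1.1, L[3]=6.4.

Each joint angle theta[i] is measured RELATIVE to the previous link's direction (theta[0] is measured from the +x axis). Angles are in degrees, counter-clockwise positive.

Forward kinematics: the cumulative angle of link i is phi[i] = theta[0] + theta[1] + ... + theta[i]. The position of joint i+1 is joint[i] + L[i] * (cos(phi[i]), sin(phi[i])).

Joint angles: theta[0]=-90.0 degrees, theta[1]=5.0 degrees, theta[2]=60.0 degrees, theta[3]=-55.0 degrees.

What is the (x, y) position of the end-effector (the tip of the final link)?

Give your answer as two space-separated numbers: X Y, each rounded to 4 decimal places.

Answer: 2.9014 -20.2330

Derivation:
joint[0] = (0.0000, 0.0000)  (base)
link 0: phi[0] = -90 = -90 deg
  cos(-90 deg) = 0.0000, sin(-90 deg) = -1.0000
  joint[1] = (0.0000, 0.0000) + 4.4 * (0.0000, -1.0000) = (0.0000 + 0.0000, 0.0000 + -4.4000) = (0.0000, -4.4000)
link 1: phi[1] = -90 + 5 = -85 deg
  cos(-85 deg) = 0.0872, sin(-85 deg) = -0.9962
  joint[2] = (0.0000, -4.4000) + 9.1 * (0.0872, -0.9962) = (0.0000 + 0.7931, -4.4000 + -9.0654) = (0.7931, -13.4654)
link 2: phi[2] = -90 + 5 + 60 = -25 deg
  cos(-25 deg) = 0.9063, sin(-25 deg) = -0.4226
  joint[3] = (0.7931, -13.4654) + 1.1 * (0.9063, -0.4226) = (0.7931 + 0.9969, -13.4654 + -0.4649) = (1.7901, -13.9303)
link 3: phi[3] = -90 + 5 + 60 + -55 = -80 deg
  cos(-80 deg) = 0.1736, sin(-80 deg) = -0.9848
  joint[4] = (1.7901, -13.9303) + 6.4 * (0.1736, -0.9848) = (1.7901 + 1.1113, -13.9303 + -6.3028) = (2.9014, -20.2330)
End effector: (2.9014, -20.2330)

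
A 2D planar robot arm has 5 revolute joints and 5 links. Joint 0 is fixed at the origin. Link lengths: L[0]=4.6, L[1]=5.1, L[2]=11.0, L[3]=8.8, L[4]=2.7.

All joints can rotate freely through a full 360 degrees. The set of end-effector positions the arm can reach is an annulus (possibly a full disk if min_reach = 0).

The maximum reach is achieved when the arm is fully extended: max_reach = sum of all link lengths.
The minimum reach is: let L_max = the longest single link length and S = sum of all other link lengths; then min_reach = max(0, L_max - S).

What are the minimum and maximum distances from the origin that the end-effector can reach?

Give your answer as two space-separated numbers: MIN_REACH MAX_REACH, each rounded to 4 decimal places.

Answer: 0.0000 32.2000

Derivation:
Link lengths: [4.6, 5.1, 11.0, 8.8, 2.7]
max_reach = 4.6 + 5.1 + 11 + 8.8 + 2.7 = 32.2
L_max = max([4.6, 5.1, 11.0, 8.8, 2.7]) = 11
S (sum of others) = 32.2 - 11 = 21.2
min_reach = max(0, 11 - 21.2) = max(0, -10.2) = 0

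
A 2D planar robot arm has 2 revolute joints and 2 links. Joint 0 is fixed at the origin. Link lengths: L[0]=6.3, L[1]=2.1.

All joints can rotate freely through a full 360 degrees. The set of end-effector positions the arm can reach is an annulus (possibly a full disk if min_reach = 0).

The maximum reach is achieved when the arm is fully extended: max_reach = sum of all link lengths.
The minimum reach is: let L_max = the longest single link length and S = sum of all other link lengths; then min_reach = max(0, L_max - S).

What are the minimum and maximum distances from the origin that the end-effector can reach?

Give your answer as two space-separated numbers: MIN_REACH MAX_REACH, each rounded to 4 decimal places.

Answer: 4.2000 8.4000

Derivation:
Link lengths: [6.3, 2.1]
max_reach = 6.3 + 2.1 = 8.4
L_max = max([6.3, 2.1]) = 6.3
S (sum of others) = 8.4 - 6.3 = 2.1
min_reach = max(0, 6.3 - 2.1) = max(0, 4.2) = 4.2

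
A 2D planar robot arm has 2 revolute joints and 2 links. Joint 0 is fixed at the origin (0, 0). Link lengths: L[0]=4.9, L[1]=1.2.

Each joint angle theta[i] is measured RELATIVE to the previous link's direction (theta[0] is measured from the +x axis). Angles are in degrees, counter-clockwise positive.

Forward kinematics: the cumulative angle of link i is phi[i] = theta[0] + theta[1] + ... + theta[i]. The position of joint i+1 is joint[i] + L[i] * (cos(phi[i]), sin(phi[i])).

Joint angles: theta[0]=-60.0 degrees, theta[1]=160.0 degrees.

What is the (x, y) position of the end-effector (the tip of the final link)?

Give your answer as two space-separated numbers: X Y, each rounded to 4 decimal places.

joint[0] = (0.0000, 0.0000)  (base)
link 0: phi[0] = -60 = -60 deg
  cos(-60 deg) = 0.5000, sin(-60 deg) = -0.8660
  joint[1] = (0.0000, 0.0000) + 4.9 * (0.5000, -0.8660) = (0.0000 + 2.4500, 0.0000 + -4.2435) = (2.4500, -4.2435)
link 1: phi[1] = -60 + 160 = 100 deg
  cos(100 deg) = -0.1736, sin(100 deg) = 0.9848
  joint[2] = (2.4500, -4.2435) + 1.2 * (-0.1736, 0.9848) = (2.4500 + -0.2084, -4.2435 + 1.1818) = (2.2416, -3.0618)
End effector: (2.2416, -3.0618)

Answer: 2.2416 -3.0618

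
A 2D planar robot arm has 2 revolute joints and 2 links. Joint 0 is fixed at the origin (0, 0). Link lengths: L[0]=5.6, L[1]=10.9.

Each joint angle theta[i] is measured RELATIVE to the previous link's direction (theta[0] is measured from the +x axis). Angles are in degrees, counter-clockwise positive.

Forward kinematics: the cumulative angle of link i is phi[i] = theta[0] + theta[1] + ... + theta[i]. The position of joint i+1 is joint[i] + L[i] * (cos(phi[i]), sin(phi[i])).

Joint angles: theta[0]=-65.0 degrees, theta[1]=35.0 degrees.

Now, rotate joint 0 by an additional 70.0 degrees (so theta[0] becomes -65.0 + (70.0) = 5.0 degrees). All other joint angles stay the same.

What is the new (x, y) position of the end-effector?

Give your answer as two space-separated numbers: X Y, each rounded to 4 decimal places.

Answer: 13.9286 7.4945

Derivation:
joint[0] = (0.0000, 0.0000)  (base)
link 0: phi[0] = 5 = 5 deg
  cos(5 deg) = 0.9962, sin(5 deg) = 0.0872
  joint[1] = (0.0000, 0.0000) + 5.6 * (0.9962, 0.0872) = (0.0000 + 5.5787, 0.0000 + 0.4881) = (5.5787, 0.4881)
link 1: phi[1] = 5 + 35 = 40 deg
  cos(40 deg) = 0.7660, sin(40 deg) = 0.6428
  joint[2] = (5.5787, 0.4881) + 10.9 * (0.7660, 0.6428) = (5.5787 + 8.3499, 0.4881 + 7.0064) = (13.9286, 7.4945)
End effector: (13.9286, 7.4945)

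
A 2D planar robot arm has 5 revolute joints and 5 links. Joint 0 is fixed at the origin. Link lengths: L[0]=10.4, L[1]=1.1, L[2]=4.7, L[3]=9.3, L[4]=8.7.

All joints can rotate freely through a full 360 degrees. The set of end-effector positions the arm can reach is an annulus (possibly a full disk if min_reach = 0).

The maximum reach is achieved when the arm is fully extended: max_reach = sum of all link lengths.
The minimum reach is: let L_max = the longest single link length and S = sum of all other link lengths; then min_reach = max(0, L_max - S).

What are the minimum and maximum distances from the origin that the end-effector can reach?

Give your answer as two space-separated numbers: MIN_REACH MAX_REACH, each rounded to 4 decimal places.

Link lengths: [10.4, 1.1, 4.7, 9.3, 8.7]
max_reach = 10.4 + 1.1 + 4.7 + 9.3 + 8.7 = 34.2
L_max = max([10.4, 1.1, 4.7, 9.3, 8.7]) = 10.4
S (sum of others) = 34.2 - 10.4 = 23.8
min_reach = max(0, 10.4 - 23.8) = max(0, -13.4) = 0

Answer: 0.0000 34.2000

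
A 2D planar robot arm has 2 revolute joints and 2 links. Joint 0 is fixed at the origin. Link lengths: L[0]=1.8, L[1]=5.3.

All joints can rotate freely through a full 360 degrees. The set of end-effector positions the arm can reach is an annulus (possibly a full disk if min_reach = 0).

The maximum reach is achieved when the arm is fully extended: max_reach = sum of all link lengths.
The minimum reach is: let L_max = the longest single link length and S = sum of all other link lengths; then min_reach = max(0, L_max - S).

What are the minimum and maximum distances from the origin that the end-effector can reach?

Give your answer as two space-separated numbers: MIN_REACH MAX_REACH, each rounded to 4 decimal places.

Link lengths: [1.8, 5.3]
max_reach = 1.8 + 5.3 = 7.1
L_max = max([1.8, 5.3]) = 5.3
S (sum of others) = 7.1 - 5.3 = 1.8
min_reach = max(0, 5.3 - 1.8) = max(0, 3.5) = 3.5

Answer: 3.5000 7.1000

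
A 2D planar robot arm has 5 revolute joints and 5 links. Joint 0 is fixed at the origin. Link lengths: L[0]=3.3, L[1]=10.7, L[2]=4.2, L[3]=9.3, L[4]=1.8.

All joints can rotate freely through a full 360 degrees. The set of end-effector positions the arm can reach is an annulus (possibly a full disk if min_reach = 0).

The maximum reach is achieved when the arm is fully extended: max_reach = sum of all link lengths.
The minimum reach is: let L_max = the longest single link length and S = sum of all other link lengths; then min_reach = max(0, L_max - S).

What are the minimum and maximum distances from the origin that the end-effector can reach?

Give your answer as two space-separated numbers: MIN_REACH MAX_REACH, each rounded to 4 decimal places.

Link lengths: [3.3, 10.7, 4.2, 9.3, 1.8]
max_reach = 3.3 + 10.7 + 4.2 + 9.3 + 1.8 = 29.3
L_max = max([3.3, 10.7, 4.2, 9.3, 1.8]) = 10.7
S (sum of others) = 29.3 - 10.7 = 18.6
min_reach = max(0, 10.7 - 18.6) = max(0, -7.9) = 0

Answer: 0.0000 29.3000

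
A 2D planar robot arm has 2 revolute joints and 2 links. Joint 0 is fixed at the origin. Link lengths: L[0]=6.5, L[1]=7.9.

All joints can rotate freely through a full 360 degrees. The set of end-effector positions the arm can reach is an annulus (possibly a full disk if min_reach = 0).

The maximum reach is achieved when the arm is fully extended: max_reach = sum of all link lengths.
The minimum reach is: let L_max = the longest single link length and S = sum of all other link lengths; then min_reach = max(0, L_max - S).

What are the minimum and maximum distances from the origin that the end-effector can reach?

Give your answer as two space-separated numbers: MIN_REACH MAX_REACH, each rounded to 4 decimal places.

Link lengths: [6.5, 7.9]
max_reach = 6.5 + 7.9 = 14.4
L_max = max([6.5, 7.9]) = 7.9
S (sum of others) = 14.4 - 7.9 = 6.5
min_reach = max(0, 7.9 - 6.5) = max(0, 1.4) = 1.4

Answer: 1.4000 14.4000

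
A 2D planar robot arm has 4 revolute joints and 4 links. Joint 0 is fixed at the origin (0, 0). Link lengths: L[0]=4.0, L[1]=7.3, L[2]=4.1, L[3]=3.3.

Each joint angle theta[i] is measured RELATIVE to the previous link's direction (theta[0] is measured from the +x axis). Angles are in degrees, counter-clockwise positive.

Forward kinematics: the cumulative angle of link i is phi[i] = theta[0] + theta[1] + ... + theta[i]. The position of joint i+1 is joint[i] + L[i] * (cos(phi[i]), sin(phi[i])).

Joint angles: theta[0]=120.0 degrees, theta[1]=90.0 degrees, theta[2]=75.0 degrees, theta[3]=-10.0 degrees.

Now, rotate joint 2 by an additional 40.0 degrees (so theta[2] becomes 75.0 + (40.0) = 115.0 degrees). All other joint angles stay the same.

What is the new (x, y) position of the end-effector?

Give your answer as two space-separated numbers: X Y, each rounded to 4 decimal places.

joint[0] = (0.0000, 0.0000)  (base)
link 0: phi[0] = 120 = 120 deg
  cos(120 deg) = -0.5000, sin(120 deg) = 0.8660
  joint[1] = (0.0000, 0.0000) + 4 * (-0.5000, 0.8660) = (0.0000 + -2.0000, 0.0000 + 3.4641) = (-2.0000, 3.4641)
link 1: phi[1] = 120 + 90 = 210 deg
  cos(210 deg) = -0.8660, sin(210 deg) = -0.5000
  joint[2] = (-2.0000, 3.4641) + 7.3 * (-0.8660, -0.5000) = (-2.0000 + -6.3220, 3.4641 + -3.6500) = (-8.3220, -0.1859)
link 2: phi[2] = 120 + 90 + 115 = 325 deg
  cos(325 deg) = 0.8192, sin(325 deg) = -0.5736
  joint[3] = (-8.3220, -0.1859) + 4.1 * (0.8192, -0.5736) = (-8.3220 + 3.3585, -0.1859 + -2.3517) = (-4.9635, -2.5376)
link 3: phi[3] = 120 + 90 + 115 + -10 = 315 deg
  cos(315 deg) = 0.7071, sin(315 deg) = -0.7071
  joint[4] = (-4.9635, -2.5376) + 3.3 * (0.7071, -0.7071) = (-4.9635 + 2.3335, -2.5376 + -2.3335) = (-2.6300, -4.8710)
End effector: (-2.6300, -4.8710)

Answer: -2.6300 -4.8710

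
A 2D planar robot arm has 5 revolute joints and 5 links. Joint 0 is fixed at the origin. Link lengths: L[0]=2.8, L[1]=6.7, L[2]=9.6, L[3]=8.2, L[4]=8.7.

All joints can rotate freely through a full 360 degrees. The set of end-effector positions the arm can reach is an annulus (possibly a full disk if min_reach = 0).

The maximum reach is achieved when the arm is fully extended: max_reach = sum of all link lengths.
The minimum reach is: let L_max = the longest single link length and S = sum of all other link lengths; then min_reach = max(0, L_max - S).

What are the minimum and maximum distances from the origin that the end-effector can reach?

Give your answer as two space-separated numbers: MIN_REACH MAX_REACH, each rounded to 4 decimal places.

Answer: 0.0000 36.0000

Derivation:
Link lengths: [2.8, 6.7, 9.6, 8.2, 8.7]
max_reach = 2.8 + 6.7 + 9.6 + 8.2 + 8.7 = 36
L_max = max([2.8, 6.7, 9.6, 8.2, 8.7]) = 9.6
S (sum of others) = 36 - 9.6 = 26.4
min_reach = max(0, 9.6 - 26.4) = max(0, -16.8) = 0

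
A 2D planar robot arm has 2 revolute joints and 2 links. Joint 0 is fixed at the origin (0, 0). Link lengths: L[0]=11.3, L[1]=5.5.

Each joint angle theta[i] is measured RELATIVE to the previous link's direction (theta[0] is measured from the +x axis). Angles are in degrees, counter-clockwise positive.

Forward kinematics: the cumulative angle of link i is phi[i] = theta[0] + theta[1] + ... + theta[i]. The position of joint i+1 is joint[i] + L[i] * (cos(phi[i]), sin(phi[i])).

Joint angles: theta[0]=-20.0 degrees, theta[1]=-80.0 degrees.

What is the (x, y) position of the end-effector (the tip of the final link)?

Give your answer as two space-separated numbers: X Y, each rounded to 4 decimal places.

joint[0] = (0.0000, 0.0000)  (base)
link 0: phi[0] = -20 = -20 deg
  cos(-20 deg) = 0.9397, sin(-20 deg) = -0.3420
  joint[1] = (0.0000, 0.0000) + 11.3 * (0.9397, -0.3420) = (0.0000 + 10.6185, 0.0000 + -3.8648) = (10.6185, -3.8648)
link 1: phi[1] = -20 + -80 = -100 deg
  cos(-100 deg) = -0.1736, sin(-100 deg) = -0.9848
  joint[2] = (10.6185, -3.8648) + 5.5 * (-0.1736, -0.9848) = (10.6185 + -0.9551, -3.8648 + -5.4164) = (9.6635, -9.2813)
End effector: (9.6635, -9.2813)

Answer: 9.6635 -9.2813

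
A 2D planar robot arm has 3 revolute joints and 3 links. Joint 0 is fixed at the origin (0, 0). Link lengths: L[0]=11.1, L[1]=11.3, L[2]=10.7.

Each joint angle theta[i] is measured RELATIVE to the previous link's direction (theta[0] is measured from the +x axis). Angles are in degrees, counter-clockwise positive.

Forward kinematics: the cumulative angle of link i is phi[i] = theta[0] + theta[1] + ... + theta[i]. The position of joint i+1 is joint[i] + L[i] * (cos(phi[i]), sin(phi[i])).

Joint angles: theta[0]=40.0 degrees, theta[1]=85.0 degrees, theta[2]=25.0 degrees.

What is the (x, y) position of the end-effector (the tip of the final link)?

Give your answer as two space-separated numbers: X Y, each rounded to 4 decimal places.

Answer: -7.2448 21.7414

Derivation:
joint[0] = (0.0000, 0.0000)  (base)
link 0: phi[0] = 40 = 40 deg
  cos(40 deg) = 0.7660, sin(40 deg) = 0.6428
  joint[1] = (0.0000, 0.0000) + 11.1 * (0.7660, 0.6428) = (0.0000 + 8.5031, 0.0000 + 7.1349) = (8.5031, 7.1349)
link 1: phi[1] = 40 + 85 = 125 deg
  cos(125 deg) = -0.5736, sin(125 deg) = 0.8192
  joint[2] = (8.5031, 7.1349) + 11.3 * (-0.5736, 0.8192) = (8.5031 + -6.4814, 7.1349 + 9.2564) = (2.0217, 16.3914)
link 2: phi[2] = 40 + 85 + 25 = 150 deg
  cos(150 deg) = -0.8660, sin(150 deg) = 0.5000
  joint[3] = (2.0217, 16.3914) + 10.7 * (-0.8660, 0.5000) = (2.0217 + -9.2665, 16.3914 + 5.3500) = (-7.2448, 21.7414)
End effector: (-7.2448, 21.7414)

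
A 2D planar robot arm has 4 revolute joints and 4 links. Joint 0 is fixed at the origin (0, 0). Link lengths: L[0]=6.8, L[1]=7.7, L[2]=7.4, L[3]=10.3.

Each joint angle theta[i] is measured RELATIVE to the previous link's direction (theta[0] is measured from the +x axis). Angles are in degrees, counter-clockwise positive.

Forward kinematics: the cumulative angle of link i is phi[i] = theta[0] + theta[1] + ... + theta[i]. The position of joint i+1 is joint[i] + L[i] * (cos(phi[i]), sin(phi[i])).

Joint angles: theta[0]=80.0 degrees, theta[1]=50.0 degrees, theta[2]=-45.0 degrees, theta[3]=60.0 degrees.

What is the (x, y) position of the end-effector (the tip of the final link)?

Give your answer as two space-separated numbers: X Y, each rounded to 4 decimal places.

Answer: -11.5610 25.8749

Derivation:
joint[0] = (0.0000, 0.0000)  (base)
link 0: phi[0] = 80 = 80 deg
  cos(80 deg) = 0.1736, sin(80 deg) = 0.9848
  joint[1] = (0.0000, 0.0000) + 6.8 * (0.1736, 0.9848) = (0.0000 + 1.1808, 0.0000 + 6.6967) = (1.1808, 6.6967)
link 1: phi[1] = 80 + 50 = 130 deg
  cos(130 deg) = -0.6428, sin(130 deg) = 0.7660
  joint[2] = (1.1808, 6.6967) + 7.7 * (-0.6428, 0.7660) = (1.1808 + -4.9495, 6.6967 + 5.8985) = (-3.7687, 12.5952)
link 2: phi[2] = 80 + 50 + -45 = 85 deg
  cos(85 deg) = 0.0872, sin(85 deg) = 0.9962
  joint[3] = (-3.7687, 12.5952) + 7.4 * (0.0872, 0.9962) = (-3.7687 + 0.6450, 12.5952 + 7.3718) = (-3.1237, 19.9671)
link 3: phi[3] = 80 + 50 + -45 + 60 = 145 deg
  cos(145 deg) = -0.8192, sin(145 deg) = 0.5736
  joint[4] = (-3.1237, 19.9671) + 10.3 * (-0.8192, 0.5736) = (-3.1237 + -8.4373, 19.9671 + 5.9078) = (-11.5610, 25.8749)
End effector: (-11.5610, 25.8749)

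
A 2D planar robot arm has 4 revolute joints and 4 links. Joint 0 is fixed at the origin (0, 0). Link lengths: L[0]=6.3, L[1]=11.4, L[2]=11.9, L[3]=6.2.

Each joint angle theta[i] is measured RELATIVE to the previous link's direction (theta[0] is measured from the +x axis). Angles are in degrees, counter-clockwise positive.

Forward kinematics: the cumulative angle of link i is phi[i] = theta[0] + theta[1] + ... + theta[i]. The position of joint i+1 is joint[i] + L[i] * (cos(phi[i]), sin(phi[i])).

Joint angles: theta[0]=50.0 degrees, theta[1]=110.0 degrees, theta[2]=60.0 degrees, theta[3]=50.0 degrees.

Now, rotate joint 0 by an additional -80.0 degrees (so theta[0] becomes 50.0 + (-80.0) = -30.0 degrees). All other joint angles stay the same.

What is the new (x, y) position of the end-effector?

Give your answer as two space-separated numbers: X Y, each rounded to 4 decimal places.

joint[0] = (0.0000, 0.0000)  (base)
link 0: phi[0] = -30 = -30 deg
  cos(-30 deg) = 0.8660, sin(-30 deg) = -0.5000
  joint[1] = (0.0000, 0.0000) + 6.3 * (0.8660, -0.5000) = (0.0000 + 5.4560, 0.0000 + -3.1500) = (5.4560, -3.1500)
link 1: phi[1] = -30 + 110 = 80 deg
  cos(80 deg) = 0.1736, sin(80 deg) = 0.9848
  joint[2] = (5.4560, -3.1500) + 11.4 * (0.1736, 0.9848) = (5.4560 + 1.9796, -3.1500 + 11.2268) = (7.4355, 8.0768)
link 2: phi[2] = -30 + 110 + 60 = 140 deg
  cos(140 deg) = -0.7660, sin(140 deg) = 0.6428
  joint[3] = (7.4355, 8.0768) + 11.9 * (-0.7660, 0.6428) = (7.4355 + -9.1159, 8.0768 + 7.6492) = (-1.6804, 15.7260)
link 3: phi[3] = -30 + 110 + 60 + 50 = 190 deg
  cos(190 deg) = -0.9848, sin(190 deg) = -0.1736
  joint[4] = (-1.6804, 15.7260) + 6.2 * (-0.9848, -0.1736) = (-1.6804 + -6.1058, 15.7260 + -1.0766) = (-7.7862, 14.6494)
End effector: (-7.7862, 14.6494)

Answer: -7.7862 14.6494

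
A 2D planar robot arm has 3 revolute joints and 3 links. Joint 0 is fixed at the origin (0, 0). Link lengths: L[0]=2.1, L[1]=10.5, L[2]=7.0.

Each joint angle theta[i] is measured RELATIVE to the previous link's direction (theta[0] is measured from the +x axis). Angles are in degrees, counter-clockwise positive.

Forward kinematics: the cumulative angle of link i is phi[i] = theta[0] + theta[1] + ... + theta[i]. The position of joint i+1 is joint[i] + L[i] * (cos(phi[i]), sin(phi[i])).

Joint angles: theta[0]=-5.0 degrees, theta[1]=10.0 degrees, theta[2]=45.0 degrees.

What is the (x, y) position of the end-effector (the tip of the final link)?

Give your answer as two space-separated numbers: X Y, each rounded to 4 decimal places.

Answer: 17.0516 6.0944

Derivation:
joint[0] = (0.0000, 0.0000)  (base)
link 0: phi[0] = -5 = -5 deg
  cos(-5 deg) = 0.9962, sin(-5 deg) = -0.0872
  joint[1] = (0.0000, 0.0000) + 2.1 * (0.9962, -0.0872) = (0.0000 + 2.0920, 0.0000 + -0.1830) = (2.0920, -0.1830)
link 1: phi[1] = -5 + 10 = 5 deg
  cos(5 deg) = 0.9962, sin(5 deg) = 0.0872
  joint[2] = (2.0920, -0.1830) + 10.5 * (0.9962, 0.0872) = (2.0920 + 10.4600, -0.1830 + 0.9151) = (12.5521, 0.7321)
link 2: phi[2] = -5 + 10 + 45 = 50 deg
  cos(50 deg) = 0.6428, sin(50 deg) = 0.7660
  joint[3] = (12.5521, 0.7321) + 7 * (0.6428, 0.7660) = (12.5521 + 4.4995, 0.7321 + 5.3623) = (17.0516, 6.0944)
End effector: (17.0516, 6.0944)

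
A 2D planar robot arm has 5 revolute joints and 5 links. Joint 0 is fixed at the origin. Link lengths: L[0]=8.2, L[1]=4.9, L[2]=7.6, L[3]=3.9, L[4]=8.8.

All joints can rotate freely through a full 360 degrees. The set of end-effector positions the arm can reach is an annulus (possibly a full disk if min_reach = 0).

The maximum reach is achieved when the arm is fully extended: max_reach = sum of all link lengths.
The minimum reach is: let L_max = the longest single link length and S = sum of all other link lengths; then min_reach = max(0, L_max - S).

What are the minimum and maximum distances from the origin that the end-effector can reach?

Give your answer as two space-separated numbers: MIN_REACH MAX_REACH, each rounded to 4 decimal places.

Link lengths: [8.2, 4.9, 7.6, 3.9, 8.8]
max_reach = 8.2 + 4.9 + 7.6 + 3.9 + 8.8 = 33.4
L_max = max([8.2, 4.9, 7.6, 3.9, 8.8]) = 8.8
S (sum of others) = 33.4 - 8.8 = 24.6
min_reach = max(0, 8.8 - 24.6) = max(0, -15.8) = 0

Answer: 0.0000 33.4000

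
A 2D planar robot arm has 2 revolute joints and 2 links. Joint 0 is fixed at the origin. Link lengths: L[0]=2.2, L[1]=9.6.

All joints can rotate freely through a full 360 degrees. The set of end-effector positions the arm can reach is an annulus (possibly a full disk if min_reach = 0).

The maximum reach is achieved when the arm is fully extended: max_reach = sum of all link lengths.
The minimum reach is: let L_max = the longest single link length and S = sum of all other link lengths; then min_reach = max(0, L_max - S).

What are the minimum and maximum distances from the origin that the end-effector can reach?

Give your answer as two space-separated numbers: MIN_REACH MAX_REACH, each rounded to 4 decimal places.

Answer: 7.4000 11.8000

Derivation:
Link lengths: [2.2, 9.6]
max_reach = 2.2 + 9.6 = 11.8
L_max = max([2.2, 9.6]) = 9.6
S (sum of others) = 11.8 - 9.6 = 2.2
min_reach = max(0, 9.6 - 2.2) = max(0, 7.4) = 7.4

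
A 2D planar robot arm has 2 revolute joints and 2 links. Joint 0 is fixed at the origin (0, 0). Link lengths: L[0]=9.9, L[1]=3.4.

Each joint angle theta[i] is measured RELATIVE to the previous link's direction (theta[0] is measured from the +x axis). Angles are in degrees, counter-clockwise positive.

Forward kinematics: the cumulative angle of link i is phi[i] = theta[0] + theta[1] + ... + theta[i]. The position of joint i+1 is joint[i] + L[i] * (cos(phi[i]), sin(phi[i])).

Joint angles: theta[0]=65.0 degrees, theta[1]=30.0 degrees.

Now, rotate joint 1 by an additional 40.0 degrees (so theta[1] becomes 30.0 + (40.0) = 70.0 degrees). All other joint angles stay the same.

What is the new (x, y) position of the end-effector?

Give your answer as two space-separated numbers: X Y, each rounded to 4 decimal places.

Answer: 1.7798 11.3766

Derivation:
joint[0] = (0.0000, 0.0000)  (base)
link 0: phi[0] = 65 = 65 deg
  cos(65 deg) = 0.4226, sin(65 deg) = 0.9063
  joint[1] = (0.0000, 0.0000) + 9.9 * (0.4226, 0.9063) = (0.0000 + 4.1839, 0.0000 + 8.9724) = (4.1839, 8.9724)
link 1: phi[1] = 65 + 70 = 135 deg
  cos(135 deg) = -0.7071, sin(135 deg) = 0.7071
  joint[2] = (4.1839, 8.9724) + 3.4 * (-0.7071, 0.7071) = (4.1839 + -2.4042, 8.9724 + 2.4042) = (1.7798, 11.3766)
End effector: (1.7798, 11.3766)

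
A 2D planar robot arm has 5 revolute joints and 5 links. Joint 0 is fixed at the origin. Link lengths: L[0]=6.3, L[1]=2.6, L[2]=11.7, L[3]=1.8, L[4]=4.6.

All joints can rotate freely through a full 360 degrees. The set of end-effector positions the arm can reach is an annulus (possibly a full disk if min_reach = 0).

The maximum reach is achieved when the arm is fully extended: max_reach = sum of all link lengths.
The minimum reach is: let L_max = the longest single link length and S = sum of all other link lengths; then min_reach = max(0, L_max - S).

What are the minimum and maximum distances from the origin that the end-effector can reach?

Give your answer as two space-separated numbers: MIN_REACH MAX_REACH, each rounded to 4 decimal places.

Answer: 0.0000 27.0000

Derivation:
Link lengths: [6.3, 2.6, 11.7, 1.8, 4.6]
max_reach = 6.3 + 2.6 + 11.7 + 1.8 + 4.6 = 27
L_max = max([6.3, 2.6, 11.7, 1.8, 4.6]) = 11.7
S (sum of others) = 27 - 11.7 = 15.3
min_reach = max(0, 11.7 - 15.3) = max(0, -3.6) = 0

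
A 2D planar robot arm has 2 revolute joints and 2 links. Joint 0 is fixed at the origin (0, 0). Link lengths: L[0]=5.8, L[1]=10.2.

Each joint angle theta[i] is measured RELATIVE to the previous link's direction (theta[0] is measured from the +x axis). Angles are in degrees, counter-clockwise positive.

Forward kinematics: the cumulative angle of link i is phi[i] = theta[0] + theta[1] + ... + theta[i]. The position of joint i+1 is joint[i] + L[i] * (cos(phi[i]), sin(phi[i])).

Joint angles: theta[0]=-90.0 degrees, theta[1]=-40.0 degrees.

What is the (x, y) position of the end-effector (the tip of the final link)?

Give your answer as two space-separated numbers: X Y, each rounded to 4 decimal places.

Answer: -6.5564 -13.6137

Derivation:
joint[0] = (0.0000, 0.0000)  (base)
link 0: phi[0] = -90 = -90 deg
  cos(-90 deg) = 0.0000, sin(-90 deg) = -1.0000
  joint[1] = (0.0000, 0.0000) + 5.8 * (0.0000, -1.0000) = (0.0000 + 0.0000, 0.0000 + -5.8000) = (0.0000, -5.8000)
link 1: phi[1] = -90 + -40 = -130 deg
  cos(-130 deg) = -0.6428, sin(-130 deg) = -0.7660
  joint[2] = (0.0000, -5.8000) + 10.2 * (-0.6428, -0.7660) = (0.0000 + -6.5564, -5.8000 + -7.8137) = (-6.5564, -13.6137)
End effector: (-6.5564, -13.6137)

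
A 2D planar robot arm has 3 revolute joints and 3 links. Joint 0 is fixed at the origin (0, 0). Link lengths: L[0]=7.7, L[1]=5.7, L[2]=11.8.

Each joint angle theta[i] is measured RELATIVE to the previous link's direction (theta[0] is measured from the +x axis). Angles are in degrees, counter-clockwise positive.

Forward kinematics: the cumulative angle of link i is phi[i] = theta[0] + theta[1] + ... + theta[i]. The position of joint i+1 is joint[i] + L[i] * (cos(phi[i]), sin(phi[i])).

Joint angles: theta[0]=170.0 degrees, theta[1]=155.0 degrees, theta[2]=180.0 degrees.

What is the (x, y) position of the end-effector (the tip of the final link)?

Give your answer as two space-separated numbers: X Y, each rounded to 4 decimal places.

joint[0] = (0.0000, 0.0000)  (base)
link 0: phi[0] = 170 = 170 deg
  cos(170 deg) = -0.9848, sin(170 deg) = 0.1736
  joint[1] = (0.0000, 0.0000) + 7.7 * (-0.9848, 0.1736) = (0.0000 + -7.5830, 0.0000 + 1.3371) = (-7.5830, 1.3371)
link 1: phi[1] = 170 + 155 = 325 deg
  cos(325 deg) = 0.8192, sin(325 deg) = -0.5736
  joint[2] = (-7.5830, 1.3371) + 5.7 * (0.8192, -0.5736) = (-7.5830 + 4.6692, 1.3371 + -3.2694) = (-2.9139, -1.9323)
link 2: phi[2] = 170 + 155 + 180 = 505 deg
  cos(505 deg) = -0.8192, sin(505 deg) = 0.5736
  joint[3] = (-2.9139, -1.9323) + 11.8 * (-0.8192, 0.5736) = (-2.9139 + -9.6660, -1.9323 + 6.7682) = (-12.5798, 4.8359)
End effector: (-12.5798, 4.8359)

Answer: -12.5798 4.8359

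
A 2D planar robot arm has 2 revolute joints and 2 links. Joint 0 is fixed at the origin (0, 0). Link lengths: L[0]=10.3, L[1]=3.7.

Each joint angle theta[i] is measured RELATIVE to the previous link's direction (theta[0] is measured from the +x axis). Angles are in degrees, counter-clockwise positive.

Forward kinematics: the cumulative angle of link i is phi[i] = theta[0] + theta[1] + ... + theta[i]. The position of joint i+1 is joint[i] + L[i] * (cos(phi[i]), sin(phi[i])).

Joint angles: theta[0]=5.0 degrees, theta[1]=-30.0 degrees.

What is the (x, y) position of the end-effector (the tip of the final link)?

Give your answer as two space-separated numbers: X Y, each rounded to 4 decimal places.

joint[0] = (0.0000, 0.0000)  (base)
link 0: phi[0] = 5 = 5 deg
  cos(5 deg) = 0.9962, sin(5 deg) = 0.0872
  joint[1] = (0.0000, 0.0000) + 10.3 * (0.9962, 0.0872) = (0.0000 + 10.2608, 0.0000 + 0.8977) = (10.2608, 0.8977)
link 1: phi[1] = 5 + -30 = -25 deg
  cos(-25 deg) = 0.9063, sin(-25 deg) = -0.4226
  joint[2] = (10.2608, 0.8977) + 3.7 * (0.9063, -0.4226) = (10.2608 + 3.3533, 0.8977 + -1.5637) = (13.6141, -0.6660)
End effector: (13.6141, -0.6660)

Answer: 13.6141 -0.6660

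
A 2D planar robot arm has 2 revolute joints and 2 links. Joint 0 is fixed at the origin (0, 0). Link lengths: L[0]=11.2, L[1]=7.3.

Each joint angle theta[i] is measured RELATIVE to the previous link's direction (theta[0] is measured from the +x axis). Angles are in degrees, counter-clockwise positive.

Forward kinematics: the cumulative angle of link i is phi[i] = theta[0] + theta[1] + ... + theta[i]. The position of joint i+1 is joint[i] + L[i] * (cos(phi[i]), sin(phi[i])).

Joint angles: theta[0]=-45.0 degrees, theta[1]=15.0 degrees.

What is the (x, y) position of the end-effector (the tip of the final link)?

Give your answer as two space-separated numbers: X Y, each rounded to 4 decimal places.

joint[0] = (0.0000, 0.0000)  (base)
link 0: phi[0] = -45 = -45 deg
  cos(-45 deg) = 0.7071, sin(-45 deg) = -0.7071
  joint[1] = (0.0000, 0.0000) + 11.2 * (0.7071, -0.7071) = (0.0000 + 7.9196, 0.0000 + -7.9196) = (7.9196, -7.9196)
link 1: phi[1] = -45 + 15 = -30 deg
  cos(-30 deg) = 0.8660, sin(-30 deg) = -0.5000
  joint[2] = (7.9196, -7.9196) + 7.3 * (0.8660, -0.5000) = (7.9196 + 6.3220, -7.9196 + -3.6500) = (14.2416, -11.5696)
End effector: (14.2416, -11.5696)

Answer: 14.2416 -11.5696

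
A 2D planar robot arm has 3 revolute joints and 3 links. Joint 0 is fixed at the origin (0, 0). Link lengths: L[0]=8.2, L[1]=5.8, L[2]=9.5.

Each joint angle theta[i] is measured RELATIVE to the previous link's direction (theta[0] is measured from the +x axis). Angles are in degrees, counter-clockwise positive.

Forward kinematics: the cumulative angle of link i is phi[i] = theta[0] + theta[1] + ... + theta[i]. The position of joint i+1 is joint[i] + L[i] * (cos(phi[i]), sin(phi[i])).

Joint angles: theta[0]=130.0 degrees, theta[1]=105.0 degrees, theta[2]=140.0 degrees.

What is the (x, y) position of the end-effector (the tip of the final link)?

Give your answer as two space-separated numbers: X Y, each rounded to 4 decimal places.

Answer: 0.5787 3.9893

Derivation:
joint[0] = (0.0000, 0.0000)  (base)
link 0: phi[0] = 130 = 130 deg
  cos(130 deg) = -0.6428, sin(130 deg) = 0.7660
  joint[1] = (0.0000, 0.0000) + 8.2 * (-0.6428, 0.7660) = (0.0000 + -5.2709, 0.0000 + 6.2816) = (-5.2709, 6.2816)
link 1: phi[1] = 130 + 105 = 235 deg
  cos(235 deg) = -0.5736, sin(235 deg) = -0.8192
  joint[2] = (-5.2709, 6.2816) + 5.8 * (-0.5736, -0.8192) = (-5.2709 + -3.3267, 6.2816 + -4.7511) = (-8.5976, 1.5305)
link 2: phi[2] = 130 + 105 + 140 = 375 deg
  cos(375 deg) = 0.9659, sin(375 deg) = 0.2588
  joint[3] = (-8.5976, 1.5305) + 9.5 * (0.9659, 0.2588) = (-8.5976 + 9.1763, 1.5305 + 2.4588) = (0.5787, 3.9893)
End effector: (0.5787, 3.9893)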